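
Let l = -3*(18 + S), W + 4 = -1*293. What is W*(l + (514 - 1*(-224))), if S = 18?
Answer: -187110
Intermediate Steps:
W = -297 (W = -4 - 1*293 = -4 - 293 = -297)
l = -108 (l = -3*(18 + 18) = -3*36 = -108)
W*(l + (514 - 1*(-224))) = -297*(-108 + (514 - 1*(-224))) = -297*(-108 + (514 + 224)) = -297*(-108 + 738) = -297*630 = -187110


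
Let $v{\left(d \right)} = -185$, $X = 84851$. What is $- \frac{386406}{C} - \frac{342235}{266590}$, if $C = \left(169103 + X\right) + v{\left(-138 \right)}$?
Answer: $- \frac{37972121851}{13530455542} \approx -2.8064$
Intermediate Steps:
$C = 253769$ ($C = \left(169103 + 84851\right) - 185 = 253954 - 185 = 253769$)
$- \frac{386406}{C} - \frac{342235}{266590} = - \frac{386406}{253769} - \frac{342235}{266590} = \left(-386406\right) \frac{1}{253769} - \frac{68447}{53318} = - \frac{386406}{253769} - \frac{68447}{53318} = - \frac{37972121851}{13530455542}$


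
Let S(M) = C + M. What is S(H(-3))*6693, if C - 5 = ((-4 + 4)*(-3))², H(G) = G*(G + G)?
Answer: 153939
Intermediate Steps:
H(G) = 2*G² (H(G) = G*(2*G) = 2*G²)
C = 5 (C = 5 + ((-4 + 4)*(-3))² = 5 + (0*(-3))² = 5 + 0² = 5 + 0 = 5)
S(M) = 5 + M
S(H(-3))*6693 = (5 + 2*(-3)²)*6693 = (5 + 2*9)*6693 = (5 + 18)*6693 = 23*6693 = 153939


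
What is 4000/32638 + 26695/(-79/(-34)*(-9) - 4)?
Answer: -14809919970/13822193 ≈ -1071.5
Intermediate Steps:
4000/32638 + 26695/(-79/(-34)*(-9) - 4) = 4000*(1/32638) + 26695/(-79*(-1/34)*(-9) - 4) = 2000/16319 + 26695/((79/34)*(-9) - 4) = 2000/16319 + 26695/(-711/34 - 4) = 2000/16319 + 26695/(-847/34) = 2000/16319 + 26695*(-34/847) = 2000/16319 - 907630/847 = -14809919970/13822193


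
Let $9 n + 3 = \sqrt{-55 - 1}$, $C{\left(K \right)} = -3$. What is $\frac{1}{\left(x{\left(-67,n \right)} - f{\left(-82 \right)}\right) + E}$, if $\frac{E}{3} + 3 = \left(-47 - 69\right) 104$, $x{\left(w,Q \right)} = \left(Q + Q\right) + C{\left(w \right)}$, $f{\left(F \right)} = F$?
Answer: $- \frac{182871}{6605788190} - \frac{9 i \sqrt{14}}{26423152760} \approx -2.7683 \cdot 10^{-5} - 1.2744 \cdot 10^{-9} i$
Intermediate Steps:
$n = - \frac{1}{3} + \frac{2 i \sqrt{14}}{9}$ ($n = - \frac{1}{3} + \frac{\sqrt{-55 - 1}}{9} = - \frac{1}{3} + \frac{\sqrt{-56}}{9} = - \frac{1}{3} + \frac{2 i \sqrt{14}}{9} \approx -0.33333 + 0.83148 i$)
$x{\left(w,Q \right)} = -3 + 2 Q$ ($x{\left(w,Q \right)} = \left(Q + Q\right) - 3 = 2 Q - 3 = -3 + 2 Q$)
$E = -36201$ ($E = -9 + 3 \left(-47 - 69\right) 104 = -9 + 3 \left(\left(-116\right) 104\right) = -9 + 3 \left(-12064\right) = -9 - 36192 = -36201$)
$\frac{1}{\left(x{\left(-67,n \right)} - f{\left(-82 \right)}\right) + E} = \frac{1}{\left(\left(-3 + 2 \left(- \frac{1}{3} + \frac{2 i \sqrt{14}}{9}\right)\right) - -82\right) - 36201} = \frac{1}{\left(\left(-3 - \left(\frac{2}{3} - \frac{4 i \sqrt{14}}{9}\right)\right) + 82\right) - 36201} = \frac{1}{\left(\left(- \frac{11}{3} + \frac{4 i \sqrt{14}}{9}\right) + 82\right) - 36201} = \frac{1}{\left(\frac{235}{3} + \frac{4 i \sqrt{14}}{9}\right) - 36201} = \frac{1}{- \frac{108368}{3} + \frac{4 i \sqrt{14}}{9}}$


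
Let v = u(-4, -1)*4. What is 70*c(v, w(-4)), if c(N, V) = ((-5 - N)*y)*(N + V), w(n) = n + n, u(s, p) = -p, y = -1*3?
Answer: -7560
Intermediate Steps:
y = -3
w(n) = 2*n
v = 4 (v = -1*(-1)*4 = 1*4 = 4)
c(N, V) = (15 + 3*N)*(N + V) (c(N, V) = ((-5 - N)*(-3))*(N + V) = (15 + 3*N)*(N + V))
70*c(v, w(-4)) = 70*(3*4² + 15*4 + 15*(2*(-4)) + 3*4*(2*(-4))) = 70*(3*16 + 60 + 15*(-8) + 3*4*(-8)) = 70*(48 + 60 - 120 - 96) = 70*(-108) = -7560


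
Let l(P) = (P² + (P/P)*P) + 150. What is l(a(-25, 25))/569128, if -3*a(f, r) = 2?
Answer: 337/1280538 ≈ 0.00026317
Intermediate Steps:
a(f, r) = -⅔ (a(f, r) = -⅓*2 = -⅔)
l(P) = 150 + P + P² (l(P) = (P² + 1*P) + 150 = (P² + P) + 150 = (P + P²) + 150 = 150 + P + P²)
l(a(-25, 25))/569128 = (150 - ⅔ + (-⅔)²)/569128 = (150 - ⅔ + 4/9)*(1/569128) = (1348/9)*(1/569128) = 337/1280538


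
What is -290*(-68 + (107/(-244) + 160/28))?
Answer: 15534285/854 ≈ 18190.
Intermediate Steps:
-290*(-68 + (107/(-244) + 160/28)) = -290*(-68 + (107*(-1/244) + 160*(1/28))) = -290*(-68 + (-107/244 + 40/7)) = -290*(-68 + 9011/1708) = -290*(-107133/1708) = 15534285/854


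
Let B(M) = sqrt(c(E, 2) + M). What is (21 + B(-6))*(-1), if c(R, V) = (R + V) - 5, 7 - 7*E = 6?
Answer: -21 - I*sqrt(434)/7 ≈ -21.0 - 2.9761*I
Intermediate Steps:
E = 1/7 (E = 1 - 1/7*6 = 1 - 6/7 = 1/7 ≈ 0.14286)
c(R, V) = -5 + R + V
B(M) = sqrt(-20/7 + M) (B(M) = sqrt((-5 + 1/7 + 2) + M) = sqrt(-20/7 + M))
(21 + B(-6))*(-1) = (21 + sqrt(-140 + 49*(-6))/7)*(-1) = (21 + sqrt(-140 - 294)/7)*(-1) = (21 + sqrt(-434)/7)*(-1) = (21 + (I*sqrt(434))/7)*(-1) = (21 + I*sqrt(434)/7)*(-1) = -21 - I*sqrt(434)/7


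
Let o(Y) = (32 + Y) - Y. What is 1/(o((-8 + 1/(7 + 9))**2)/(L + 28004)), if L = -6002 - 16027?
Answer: 5975/32 ≈ 186.72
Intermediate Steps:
L = -22029
o(Y) = 32
1/(o((-8 + 1/(7 + 9))**2)/(L + 28004)) = 1/(32/(-22029 + 28004)) = 1/(32/5975) = 5975/32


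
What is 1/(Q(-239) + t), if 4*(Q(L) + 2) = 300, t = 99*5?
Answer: 1/568 ≈ 0.0017606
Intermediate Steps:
t = 495
Q(L) = 73 (Q(L) = -2 + (¼)*300 = -2 + 75 = 73)
1/(Q(-239) + t) = 1/(73 + 495) = 1/568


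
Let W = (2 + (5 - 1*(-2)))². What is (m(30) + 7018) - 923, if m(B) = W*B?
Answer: 8525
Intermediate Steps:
W = 81 (W = (2 + (5 + 2))² = (2 + 7)² = 9² = 81)
m(B) = 81*B
(m(30) + 7018) - 923 = (81*30 + 7018) - 923 = (2430 + 7018) - 923 = 9448 - 923 = 8525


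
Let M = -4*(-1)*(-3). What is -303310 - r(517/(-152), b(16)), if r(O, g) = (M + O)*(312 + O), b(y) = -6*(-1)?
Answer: -6897864953/23104 ≈ -2.9856e+5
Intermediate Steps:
M = -12 (M = 4*(-3) = -12)
b(y) = 6
r(O, g) = (-12 + O)*(312 + O)
-303310 - r(517/(-152), b(16)) = -303310 - (-3744 + (517/(-152))² + 300*(517/(-152))) = -303310 - (-3744 + (517*(-1/152))² + 300*(517*(-1/152))) = -303310 - (-3744 + (-517/152)² + 300*(-517/152)) = -303310 - (-3744 + 267289/23104 - 38775/38) = -303310 - 1*(-109809287/23104) = -303310 + 109809287/23104 = -6897864953/23104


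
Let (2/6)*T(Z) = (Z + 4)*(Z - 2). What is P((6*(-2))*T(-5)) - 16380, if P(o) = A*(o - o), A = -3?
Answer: -16380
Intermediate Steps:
T(Z) = 3*(-2 + Z)*(4 + Z) (T(Z) = 3*((Z + 4)*(Z - 2)) = 3*((4 + Z)*(-2 + Z)) = 3*((-2 + Z)*(4 + Z)) = 3*(-2 + Z)*(4 + Z))
P(o) = 0 (P(o) = -3*(o - o) = -3*0 = 0)
P((6*(-2))*T(-5)) - 16380 = 0 - 16380 = -16380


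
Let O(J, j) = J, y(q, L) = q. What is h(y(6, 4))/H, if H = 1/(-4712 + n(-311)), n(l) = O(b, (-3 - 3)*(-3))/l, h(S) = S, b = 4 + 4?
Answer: -8792640/311 ≈ -28272.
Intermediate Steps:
b = 8
n(l) = 8/l
H = -311/1465440 (H = 1/(-4712 + 8/(-311)) = 1/(-4712 + 8*(-1/311)) = 1/(-4712 - 8/311) = 1/(-1465440/311) = -311/1465440 ≈ -0.00021222)
h(y(6, 4))/H = 6/(-311/1465440) = 6*(-1465440/311) = -8792640/311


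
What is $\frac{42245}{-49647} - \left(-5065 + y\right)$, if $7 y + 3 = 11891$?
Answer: $\frac{1169735134}{347529} \approx 3365.9$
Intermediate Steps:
$y = \frac{11888}{7}$ ($y = - \frac{3}{7} + \frac{1}{7} \cdot 11891 = - \frac{3}{7} + \frac{11891}{7} = \frac{11888}{7} \approx 1698.3$)
$\frac{42245}{-49647} - \left(-5065 + y\right) = \frac{42245}{-49647} - \left(-5065 + \frac{11888}{7}\right) = 42245 \left(- \frac{1}{49647}\right) - - \frac{23567}{7} = - \frac{42245}{49647} + \frac{23567}{7} = \frac{1169735134}{347529}$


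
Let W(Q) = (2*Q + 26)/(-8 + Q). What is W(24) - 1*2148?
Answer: -17147/8 ≈ -2143.4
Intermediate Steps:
W(Q) = (26 + 2*Q)/(-8 + Q)
W(24) - 1*2148 = 2*(13 + 24)/(-8 + 24) - 1*2148 = 2*37/16 - 2148 = 2*(1/16)*37 - 2148 = 37/8 - 2148 = -17147/8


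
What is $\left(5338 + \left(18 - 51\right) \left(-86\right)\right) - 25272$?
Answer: $-17096$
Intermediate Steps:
$\left(5338 + \left(18 - 51\right) \left(-86\right)\right) - 25272 = \left(5338 - -2838\right) - 25272 = \left(5338 + 2838\right) - 25272 = 8176 - 25272 = -17096$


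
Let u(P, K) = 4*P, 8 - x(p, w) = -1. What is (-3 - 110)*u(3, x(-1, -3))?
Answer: -1356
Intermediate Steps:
x(p, w) = 9 (x(p, w) = 8 - 1*(-1) = 8 + 1 = 9)
(-3 - 110)*u(3, x(-1, -3)) = (-3 - 110)*(4*3) = -113*12 = -1356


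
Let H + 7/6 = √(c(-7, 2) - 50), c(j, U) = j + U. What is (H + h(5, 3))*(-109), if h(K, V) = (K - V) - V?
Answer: 1417/6 - 109*I*√55 ≈ 236.17 - 808.37*I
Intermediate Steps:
h(K, V) = K - 2*V
c(j, U) = U + j
H = -7/6 + I*√55 (H = -7/6 + √((2 - 7) - 50) = -7/6 + √(-5 - 50) = -7/6 + √(-55) = -7/6 + I*√55 ≈ -1.1667 + 7.4162*I)
(H + h(5, 3))*(-109) = ((-7/6 + I*√55) + (5 - 2*3))*(-109) = ((-7/6 + I*√55) + (5 - 6))*(-109) = ((-7/6 + I*√55) - 1)*(-109) = (-13/6 + I*√55)*(-109) = 1417/6 - 109*I*√55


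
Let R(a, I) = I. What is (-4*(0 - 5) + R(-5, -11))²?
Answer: 81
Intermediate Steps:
(-4*(0 - 5) + R(-5, -11))² = (-4*(0 - 5) - 11)² = (-4*(-5) - 11)² = (20 - 11)² = 9² = 81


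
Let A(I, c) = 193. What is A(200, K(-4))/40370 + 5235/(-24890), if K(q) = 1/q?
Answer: -10326659/50240465 ≈ -0.20554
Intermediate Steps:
K(q) = 1/q
A(200, K(-4))/40370 + 5235/(-24890) = 193/40370 + 5235/(-24890) = 193*(1/40370) + 5235*(-1/24890) = 193/40370 - 1047/4978 = -10326659/50240465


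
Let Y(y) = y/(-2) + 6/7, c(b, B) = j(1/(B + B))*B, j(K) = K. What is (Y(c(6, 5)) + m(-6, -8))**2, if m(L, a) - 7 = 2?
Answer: 72361/784 ≈ 92.297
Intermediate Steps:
m(L, a) = 9 (m(L, a) = 7 + 2 = 9)
c(b, B) = 1/2 (c(b, B) = B/(B + B) = B/((2*B)) = (1/(2*B))*B = 1/2)
Y(y) = 6/7 - y/2 (Y(y) = y*(-1/2) + 6*(1/7) = -y/2 + 6/7 = 6/7 - y/2)
(Y(c(6, 5)) + m(-6, -8))**2 = ((6/7 - 1/2*1/2) + 9)**2 = ((6/7 - 1/4) + 9)**2 = (17/28 + 9)**2 = (269/28)**2 = 72361/784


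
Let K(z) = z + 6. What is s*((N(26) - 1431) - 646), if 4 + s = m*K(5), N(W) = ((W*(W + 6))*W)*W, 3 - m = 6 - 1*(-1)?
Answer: -26897040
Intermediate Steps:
m = -4 (m = 3 - (6 - 1*(-1)) = 3 - (6 + 1) = 3 - 1*7 = 3 - 7 = -4)
K(z) = 6 + z
N(W) = W**3*(6 + W) (N(W) = ((W*(6 + W))*W)*W = (W**2*(6 + W))*W = W**3*(6 + W))
s = -48 (s = -4 - 4*(6 + 5) = -4 - 4*11 = -4 - 44 = -48)
s*((N(26) - 1431) - 646) = -48*((26**3*(6 + 26) - 1431) - 646) = -48*((17576*32 - 1431) - 646) = -48*((562432 - 1431) - 646) = -48*(561001 - 646) = -48*560355 = -26897040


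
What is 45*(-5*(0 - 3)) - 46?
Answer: 629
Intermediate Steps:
45*(-5*(0 - 3)) - 46 = 45*(-5*(-3)) - 46 = 45*15 - 46 = 675 - 46 = 629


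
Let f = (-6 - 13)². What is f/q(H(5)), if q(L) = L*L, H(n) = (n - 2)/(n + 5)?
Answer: 36100/9 ≈ 4011.1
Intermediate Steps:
H(n) = (-2 + n)/(5 + n)
q(L) = L²
f = 361 (f = (-19)² = 361)
f/q(H(5)) = 361/(((-2 + 5)/(5 + 5))²) = 361/((3/10)²) = 361/(9/100) = 361*(100/9) = 36100/9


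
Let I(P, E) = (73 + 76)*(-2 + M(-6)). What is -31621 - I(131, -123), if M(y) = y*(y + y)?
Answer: -42051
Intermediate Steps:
M(y) = 2*y² (M(y) = y*(2*y) = 2*y²)
I(P, E) = 10430 (I(P, E) = (73 + 76)*(-2 + 2*(-6)²) = 149*(-2 + 2*36) = 149*(-2 + 72) = 149*70 = 10430)
-31621 - I(131, -123) = -31621 - 1*10430 = -31621 - 10430 = -42051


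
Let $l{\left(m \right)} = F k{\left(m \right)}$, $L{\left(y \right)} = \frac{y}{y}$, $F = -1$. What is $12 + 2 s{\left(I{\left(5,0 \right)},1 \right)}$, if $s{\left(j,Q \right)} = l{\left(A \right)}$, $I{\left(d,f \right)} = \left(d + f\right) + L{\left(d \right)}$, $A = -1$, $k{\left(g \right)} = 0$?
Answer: $12$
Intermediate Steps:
$L{\left(y \right)} = 1$
$I{\left(d,f \right)} = 1 + d + f$ ($I{\left(d,f \right)} = \left(d + f\right) + 1 = 1 + d + f$)
$l{\left(m \right)} = 0$ ($l{\left(m \right)} = \left(-1\right) 0 = 0$)
$s{\left(j,Q \right)} = 0$
$12 + 2 s{\left(I{\left(5,0 \right)},1 \right)} = 12 + 2 \cdot 0 = 12 + 0 = 12$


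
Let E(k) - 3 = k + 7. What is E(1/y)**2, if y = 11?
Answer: 12321/121 ≈ 101.83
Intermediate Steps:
E(k) = 10 + k (E(k) = 3 + (k + 7) = 3 + (7 + k) = 10 + k)
E(1/y)**2 = (10 + 1/11)**2 = (111/11)**2 = 12321/121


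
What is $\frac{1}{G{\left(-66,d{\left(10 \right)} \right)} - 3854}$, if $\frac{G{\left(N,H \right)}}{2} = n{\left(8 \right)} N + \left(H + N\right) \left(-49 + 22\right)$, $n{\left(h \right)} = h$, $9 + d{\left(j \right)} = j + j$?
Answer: $- \frac{1}{1940} \approx -0.00051546$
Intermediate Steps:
$d{\left(j \right)} = -9 + 2 j$ ($d{\left(j \right)} = -9 + \left(j + j\right) = -9 + 2 j$)
$G{\left(N,H \right)} = - 54 H - 38 N$ ($G{\left(N,H \right)} = 2 \left(8 N + \left(H + N\right) \left(-49 + 22\right)\right) = 2 \left(8 N + \left(H + N\right) \left(-27\right)\right) = 2 \left(8 N - \left(27 H + 27 N\right)\right) = 2 \left(- 27 H - 19 N\right) = - 54 H - 38 N$)
$\frac{1}{G{\left(-66,d{\left(10 \right)} \right)} - 3854} = \frac{1}{\left(- 54 \left(-9 + 2 \cdot 10\right) - -2508\right) - 3854} = \frac{1}{\left(- 54 \left(-9 + 20\right) + 2508\right) - 3854} = \frac{1}{\left(\left(-54\right) 11 + 2508\right) - 3854} = \frac{1}{\left(-594 + 2508\right) - 3854} = \frac{1}{1914 - 3854} = \frac{1}{-1940} = - \frac{1}{1940}$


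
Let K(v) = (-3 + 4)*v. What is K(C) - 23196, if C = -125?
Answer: -23321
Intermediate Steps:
K(v) = v (K(v) = 1*v = v)
K(C) - 23196 = -125 - 23196 = -23321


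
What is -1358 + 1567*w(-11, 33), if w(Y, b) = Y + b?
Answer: 33116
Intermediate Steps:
-1358 + 1567*w(-11, 33) = -1358 + 1567*(-11 + 33) = -1358 + 1567*22 = -1358 + 34474 = 33116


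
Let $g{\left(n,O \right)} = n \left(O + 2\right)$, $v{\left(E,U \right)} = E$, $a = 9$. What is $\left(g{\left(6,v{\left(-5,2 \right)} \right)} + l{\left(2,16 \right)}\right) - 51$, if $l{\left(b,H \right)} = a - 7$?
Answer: $-67$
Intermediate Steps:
$l{\left(b,H \right)} = 2$ ($l{\left(b,H \right)} = 9 - 7 = 2$)
$g{\left(n,O \right)} = n \left(2 + O\right)$
$\left(g{\left(6,v{\left(-5,2 \right)} \right)} + l{\left(2,16 \right)}\right) - 51 = \left(6 \left(2 - 5\right) + 2\right) - 51 = \left(6 \left(-3\right) + 2\right) - 51 = \left(-18 + 2\right) - 51 = -16 - 51 = -67$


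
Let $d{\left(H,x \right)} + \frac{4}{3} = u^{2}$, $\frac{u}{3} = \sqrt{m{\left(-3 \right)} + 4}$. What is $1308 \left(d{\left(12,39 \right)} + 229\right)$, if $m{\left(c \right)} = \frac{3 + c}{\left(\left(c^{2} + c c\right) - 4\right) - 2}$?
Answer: $344876$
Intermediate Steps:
$m{\left(c \right)} = \frac{3 + c}{-6 + 2 c^{2}}$ ($m{\left(c \right)} = \frac{3 + c}{\left(\left(c^{2} + c^{2}\right) - 4\right) - 2} = \frac{3 + c}{\left(2 c^{2} - 4\right) - 2} = \frac{3 + c}{\left(-4 + 2 c^{2}\right) - 2} = \frac{3 + c}{-6 + 2 c^{2}}$)
$u = 6$ ($u = 3 \sqrt{\frac{3 - 3}{2 \left(-3 + \left(-3\right)^{2}\right)} + 4} = 3 \sqrt{\frac{1}{2} \frac{1}{-3 + 9} \cdot 0 + 4} = 3 \sqrt{\frac{1}{2} \cdot \frac{1}{6} \cdot 0 + 4} = 3 \sqrt{0 + 4} = 3 \sqrt{4} = 3 \cdot 2 = 6$)
$d{\left(H,x \right)} = \frac{104}{3}$ ($d{\left(H,x \right)} = - \frac{4}{3} + 6^{2} = - \frac{4}{3} + 36 = \frac{104}{3}$)
$1308 \left(d{\left(12,39 \right)} + 229\right) = 1308 \left(\frac{104}{3} + 229\right) = 1308 \cdot \frac{791}{3} = 344876$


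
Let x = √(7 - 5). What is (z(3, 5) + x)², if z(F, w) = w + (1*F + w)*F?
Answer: (29 + √2)² ≈ 925.02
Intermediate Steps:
z(F, w) = w + F*(F + w) (z(F, w) = w + (F + w)*F = w + F*(F + w))
x = √2 ≈ 1.4142
(z(3, 5) + x)² = ((5 + 3² + 3*5) + √2)² = ((5 + 9 + 15) + √2)² = (29 + √2)²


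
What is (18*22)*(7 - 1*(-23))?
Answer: 11880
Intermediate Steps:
(18*22)*(7 - 1*(-23)) = 396*(7 + 23) = 396*30 = 11880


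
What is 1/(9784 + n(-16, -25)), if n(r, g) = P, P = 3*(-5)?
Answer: 1/9769 ≈ 0.00010236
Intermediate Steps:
P = -15
n(r, g) = -15
1/(9784 + n(-16, -25)) = 1/(9784 - 15) = 1/9769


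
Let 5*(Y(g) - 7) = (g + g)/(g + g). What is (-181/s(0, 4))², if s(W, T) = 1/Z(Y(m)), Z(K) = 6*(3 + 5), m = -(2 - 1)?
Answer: 75481344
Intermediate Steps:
m = -1 (m = -1*1 = -1)
Y(g) = 36/5 (Y(g) = 7 + ((g + g)/(g + g))/5 = 7 + ((2*g)/((2*g)))/5 = 7 + ((2*g)*(1/(2*g)))/5 = 7 + (⅕)*1 = 7 + ⅕ = 36/5)
Z(K) = 48 (Z(K) = 6*8 = 48)
s(W, T) = 1/48
(-181/s(0, 4))² = (-181/1/48)² = (-181*48)² = (-8688)² = 75481344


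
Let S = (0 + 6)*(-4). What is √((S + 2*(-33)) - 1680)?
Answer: I*√1770 ≈ 42.071*I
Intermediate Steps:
S = -24 (S = 6*(-4) = -24)
√((S + 2*(-33)) - 1680) = √((-24 + 2*(-33)) - 1680) = √((-24 - 66) - 1680) = √(-90 - 1680) = √(-1770) = I*√1770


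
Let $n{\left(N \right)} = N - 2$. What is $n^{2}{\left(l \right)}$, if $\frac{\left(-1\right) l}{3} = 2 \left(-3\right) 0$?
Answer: $4$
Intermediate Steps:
$l = 0$ ($l = - 3 \cdot 2 \left(-3\right) 0 = - 3 \left(\left(-6\right) 0\right) = \left(-3\right) 0 = 0$)
$n{\left(N \right)} = -2 + N$
$n^{2}{\left(l \right)} = \left(-2 + 0\right)^{2} = \left(-2\right)^{2} = 4$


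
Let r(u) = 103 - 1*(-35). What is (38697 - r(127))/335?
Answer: 38559/335 ≈ 115.10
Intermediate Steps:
r(u) = 138 (r(u) = 103 + 35 = 138)
(38697 - r(127))/335 = (38697 - 1*138)/335 = (38697 - 138)*(1/335) = 38559*(1/335) = 38559/335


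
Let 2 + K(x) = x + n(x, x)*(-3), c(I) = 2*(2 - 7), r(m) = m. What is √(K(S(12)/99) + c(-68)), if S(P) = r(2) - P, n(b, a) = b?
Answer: 4*I*√803/33 ≈ 3.4348*I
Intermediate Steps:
c(I) = -10 (c(I) = 2*(-5) = -10)
S(P) = 2 - P
K(x) = -2 - 2*x (K(x) = -2 + (x + x*(-3)) = -2 + (x - 3*x) = -2 - 2*x)
√(K(S(12)/99) + c(-68)) = √((-2 - 2*(2 - 1*12)/99) - 10) = √((-2 - 2*(2 - 12)/99) - 10) = √((-2 - (-20)/99) - 10) = √((-2 - 2*(-10/99)) - 10) = √((-2 + 20/99) - 10) = √(-178/99 - 10) = √(-1168/99) = 4*I*√803/33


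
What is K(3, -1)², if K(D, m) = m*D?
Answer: 9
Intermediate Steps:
K(D, m) = D*m
K(3, -1)² = (3*(-1))² = (-3)² = 9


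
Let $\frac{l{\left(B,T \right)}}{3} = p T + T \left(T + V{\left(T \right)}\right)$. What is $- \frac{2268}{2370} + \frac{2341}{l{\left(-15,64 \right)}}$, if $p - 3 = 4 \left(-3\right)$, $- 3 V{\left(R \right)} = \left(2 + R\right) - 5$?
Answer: $- \frac{1591273}{2629120} \approx -0.60525$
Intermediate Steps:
$V{\left(R \right)} = 1 - \frac{R}{3}$ ($V{\left(R \right)} = - \frac{\left(2 + R\right) - 5}{3} = - \frac{-3 + R}{3} = 1 - \frac{R}{3}$)
$p = -9$ ($p = 3 + 4 \left(-3\right) = 3 - 12 = -9$)
$l{\left(B,T \right)} = - 27 T + 3 T \left(1 + \frac{2 T}{3}\right)$ ($l{\left(B,T \right)} = 3 \left(- 9 T + T \left(T - \left(-1 + \frac{T}{3}\right)\right)\right) = 3 \left(- 9 T + T \left(1 + \frac{2 T}{3}\right)\right) = - 27 T + 3 T \left(1 + \frac{2 T}{3}\right)$)
$- \frac{2268}{2370} + \frac{2341}{l{\left(-15,64 \right)}} = - \frac{2268}{2370} + \frac{2341}{2 \cdot 64 \left(-12 + 64\right)} = \left(-2268\right) \frac{1}{2370} + \frac{2341}{2 \cdot 64 \cdot 52} = - \frac{378}{395} + \frac{2341}{6656} = - \frac{1591273}{2629120}$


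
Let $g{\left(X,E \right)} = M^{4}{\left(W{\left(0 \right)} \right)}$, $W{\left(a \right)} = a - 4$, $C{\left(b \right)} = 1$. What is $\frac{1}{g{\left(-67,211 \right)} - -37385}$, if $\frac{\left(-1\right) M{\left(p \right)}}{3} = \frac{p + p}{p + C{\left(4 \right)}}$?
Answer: $\frac{1}{41481} \approx 2.4107 \cdot 10^{-5}$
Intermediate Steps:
$W{\left(a \right)} = -4 + a$ ($W{\left(a \right)} = a - 4 = -4 + a$)
$M{\left(p \right)} = - \frac{6 p}{1 + p}$ ($M{\left(p \right)} = - 3 \frac{p + p}{p + 1} = - 3 \frac{2 p}{1 + p} = - \frac{6 p}{1 + p}$)
$g{\left(X,E \right)} = 4096$ ($g{\left(X,E \right)} = \left(- \frac{6 \left(-4 + 0\right)}{1 + \left(-4 + 0\right)}\right)^{4} = \left(\left(-6\right) \left(-4\right) \frac{1}{1 - 4}\right)^{4} = \left(\left(-6\right) \left(-4\right) \frac{1}{-3}\right)^{4} = \left(\left(-6\right) \left(-4\right) \left(- \frac{1}{3}\right)\right)^{4} = \left(-8\right)^{4} = 4096$)
$\frac{1}{g{\left(-67,211 \right)} - -37385} = \frac{1}{4096 - -37385} = \frac{1}{4096 + 37385} = \frac{1}{41481}$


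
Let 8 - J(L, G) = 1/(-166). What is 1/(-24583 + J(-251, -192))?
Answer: -166/4079449 ≈ -4.0692e-5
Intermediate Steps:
J(L, G) = 1329/166 (J(L, G) = 8 - 1/(-166) = 8 - 1*(-1/166) = 8 + 1/166 = 1329/166)
1/(-24583 + J(-251, -192)) = 1/(-24583 + 1329/166) = 1/(-4079449/166) = -166/4079449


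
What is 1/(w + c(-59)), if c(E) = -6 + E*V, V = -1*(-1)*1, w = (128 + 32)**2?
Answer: 1/25535 ≈ 3.9162e-5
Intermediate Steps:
w = 25600 (w = 160**2 = 25600)
V = 1 (V = 1*1 = 1)
c(E) = -6 + E (c(E) = -6 + E*1 = -6 + E)
1/(w + c(-59)) = 1/(25600 + (-6 - 59)) = 1/(25600 - 65) = 1/25535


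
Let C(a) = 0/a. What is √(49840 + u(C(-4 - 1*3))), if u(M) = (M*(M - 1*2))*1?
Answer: 4*√3115 ≈ 223.25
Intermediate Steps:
C(a) = 0
u(M) = M*(-2 + M) (u(M) = (M*(M - 2))*1 = (M*(-2 + M))*1 = M*(-2 + M))
√(49840 + u(C(-4 - 1*3))) = √(49840 + 0*(-2 + 0)) = √(49840 + 0*(-2)) = √(49840 + 0) = √49840 = 4*√3115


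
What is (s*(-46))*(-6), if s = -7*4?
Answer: -7728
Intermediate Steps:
s = -28
(s*(-46))*(-6) = -28*(-46)*(-6) = 1288*(-6) = -7728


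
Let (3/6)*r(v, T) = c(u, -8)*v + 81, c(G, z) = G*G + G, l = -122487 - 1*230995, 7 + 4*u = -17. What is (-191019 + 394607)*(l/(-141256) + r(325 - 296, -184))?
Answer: 6846216393709/17657 ≈ 3.8773e+8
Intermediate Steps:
u = -6 (u = -7/4 + (¼)*(-17) = -7/4 - 17/4 = -6)
l = -353482 (l = -122487 - 230995 = -353482)
c(G, z) = G + G² (c(G, z) = G² + G = G + G²)
r(v, T) = 162 + 60*v (r(v, T) = 2*((-6*(1 - 6))*v + 81) = 2*((-6*(-5))*v + 81) = 2*(30*v + 81) = 2*(81 + 30*v) = 162 + 60*v)
(-191019 + 394607)*(l/(-141256) + r(325 - 296, -184)) = (-191019 + 394607)*(-353482/(-141256) + (162 + 60*(325 - 296))) = 203588*(-353482*(-1/141256) + (162 + 60*29)) = 203588*(176741/70628 + (162 + 1740)) = 203588*(176741/70628 + 1902) = 203588*(134511197/70628) = 6846216393709/17657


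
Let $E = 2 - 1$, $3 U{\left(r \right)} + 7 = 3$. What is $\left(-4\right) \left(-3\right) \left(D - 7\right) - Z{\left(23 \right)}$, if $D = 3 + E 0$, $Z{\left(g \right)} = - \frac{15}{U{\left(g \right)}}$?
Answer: $- \frac{237}{4} \approx -59.25$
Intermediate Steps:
$U{\left(r \right)} = - \frac{4}{3}$ ($U{\left(r \right)} = - \frac{7}{3} + \frac{1}{3} \cdot 3 = - \frac{7}{3} + 1 = - \frac{4}{3}$)
$E = 1$
$Z{\left(g \right)} = \frac{45}{4}$ ($Z{\left(g \right)} = - \frac{15}{- \frac{4}{3}} = \left(-15\right) \left(- \frac{3}{4}\right) = \frac{45}{4}$)
$D = 3$ ($D = 3 + 1 \cdot 0 = 3 + 0 = 3$)
$\left(-4\right) \left(-3\right) \left(D - 7\right) - Z{\left(23 \right)} = \left(-4\right) \left(-3\right) \left(3 - 7\right) - \frac{45}{4} = 12 \left(-4\right) - \frac{45}{4} = -48 - \frac{45}{4} = - \frac{237}{4}$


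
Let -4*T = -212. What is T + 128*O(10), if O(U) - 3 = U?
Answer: 1717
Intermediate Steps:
T = 53 (T = -¼*(-212) = 53)
O(U) = 3 + U
T + 128*O(10) = 53 + 128*(3 + 10) = 53 + 128*13 = 53 + 1664 = 1717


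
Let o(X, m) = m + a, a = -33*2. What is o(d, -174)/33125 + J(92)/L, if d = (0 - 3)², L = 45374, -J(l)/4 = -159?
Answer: 1017774/150301375 ≈ 0.0067716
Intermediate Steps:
J(l) = 636 (J(l) = -4*(-159) = 636)
d = 9 (d = (-3)² = 9)
a = -66
o(X, m) = -66 + m (o(X, m) = m - 66 = -66 + m)
o(d, -174)/33125 + J(92)/L = (-66 - 174)/33125 + 636/45374 = -240*1/33125 + 636*(1/45374) = -48/6625 + 318/22687 = 1017774/150301375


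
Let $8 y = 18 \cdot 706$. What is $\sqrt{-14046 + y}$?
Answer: $\frac{i \sqrt{49830}}{2} \approx 111.61 i$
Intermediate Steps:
$y = \frac{3177}{2}$ ($y = \frac{18 \cdot 706}{8} = \frac{1}{8} \cdot 12708 = \frac{3177}{2} \approx 1588.5$)
$\sqrt{-14046 + y} = \sqrt{-14046 + \frac{3177}{2}} = \sqrt{- \frac{24915}{2}} = \frac{i \sqrt{49830}}{2}$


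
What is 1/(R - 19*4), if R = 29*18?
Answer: 1/446 ≈ 0.0022422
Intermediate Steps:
R = 522
1/(R - 19*4) = 1/(522 - 19*4) = 1/(522 - 76) = 1/446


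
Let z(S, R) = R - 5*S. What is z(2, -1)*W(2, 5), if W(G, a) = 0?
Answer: 0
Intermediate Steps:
z(2, -1)*W(2, 5) = (-1 - 5*2)*0 = (-1 - 10)*0 = -11*0 = 0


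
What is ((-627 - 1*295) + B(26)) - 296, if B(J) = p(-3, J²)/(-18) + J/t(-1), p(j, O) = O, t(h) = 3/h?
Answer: -11378/9 ≈ -1264.2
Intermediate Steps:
B(J) = -J/3 - J²/18 (B(J) = J²/(-18) + J/((3/(-1))) = J²*(-1/18) + J/((3*(-1))) = -J²/18 + J/(-3) = -J²/18 + J*(-⅓) = -J²/18 - J/3 = -J/3 - J²/18)
((-627 - 1*295) + B(26)) - 296 = ((-627 - 1*295) + (1/18)*26*(-6 - 1*26)) - 296 = ((-627 - 295) + (1/18)*26*(-6 - 26)) - 296 = (-922 + (1/18)*26*(-32)) - 296 = (-922 - 416/9) - 296 = -8714/9 - 296 = -11378/9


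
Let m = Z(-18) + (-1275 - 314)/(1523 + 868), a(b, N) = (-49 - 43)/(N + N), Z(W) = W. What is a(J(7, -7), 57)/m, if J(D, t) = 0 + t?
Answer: 36662/847913 ≈ 0.043238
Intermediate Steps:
J(D, t) = t
a(b, N) = -46/N (a(b, N) = -92*1/(2*N) = -46/N)
m = -44627/2391 (m = -18 + (-1275 - 314)/(1523 + 868) = -18 - 1589/2391 = -44627/2391 ≈ -18.665)
a(J(7, -7), 57)/m = (-46/57)/(-44627/2391) = -46*1/57*(-2391/44627) = -46/57*(-2391/44627) = 36662/847913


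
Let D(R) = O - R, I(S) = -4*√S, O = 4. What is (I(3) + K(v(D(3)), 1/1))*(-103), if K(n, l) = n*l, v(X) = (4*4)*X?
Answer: -1648 + 412*√3 ≈ -934.40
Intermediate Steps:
D(R) = 4 - R
v(X) = 16*X
K(n, l) = l*n
(I(3) + K(v(D(3)), 1/1))*(-103) = (-4*√3 + (16*(4 - 1*3))/1)*(-103) = (-4*√3 + 1*(16*(4 - 3)))*(-103) = (-4*√3 + 1*(16*1))*(-103) = (-4*√3 + 1*16)*(-103) = (-4*√3 + 16)*(-103) = (16 - 4*√3)*(-103) = -1648 + 412*√3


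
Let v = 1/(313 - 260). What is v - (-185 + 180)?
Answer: 266/53 ≈ 5.0189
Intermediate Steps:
v = 1/53 ≈ 0.018868
v - (-185 + 180) = 1/53 - (-185 + 180) = 1/53 - 1*(-5) = 1/53 + 5 = 266/53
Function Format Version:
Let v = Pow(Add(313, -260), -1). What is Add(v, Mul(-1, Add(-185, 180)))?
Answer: Rational(266, 53) ≈ 5.0189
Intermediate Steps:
v = Rational(1, 53) (v = Pow(53, -1) = Rational(1, 53) ≈ 0.018868)
Add(v, Mul(-1, Add(-185, 180))) = Add(Rational(1, 53), Mul(-1, Add(-185, 180))) = Add(Rational(1, 53), Mul(-1, -5)) = Add(Rational(1, 53), 5) = Rational(266, 53)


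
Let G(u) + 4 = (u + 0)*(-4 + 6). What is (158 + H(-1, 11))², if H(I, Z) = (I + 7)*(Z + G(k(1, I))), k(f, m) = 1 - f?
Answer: 40000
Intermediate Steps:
G(u) = -4 + 2*u (G(u) = -4 + (u + 0)*(-4 + 6) = -4 + u*2 = -4 + 2*u)
H(I, Z) = (-4 + Z)*(7 + I) (H(I, Z) = (I + 7)*(Z + (-4 + 2*(1 - 1*1))) = (7 + I)*(Z + (-4 + 2*(1 - 1))) = (7 + I)*(Z + (-4 + 2*0)) = (7 + I)*(Z + (-4 + 0)) = (7 + I)*(Z - 4) = (7 + I)*(-4 + Z) = (-4 + Z)*(7 + I))
(158 + H(-1, 11))² = (158 + (-28 - 4*(-1) + 7*11 - 1*11))² = (158 + (-28 + 4 + 77 - 11))² = (158 + 42)² = 200² = 40000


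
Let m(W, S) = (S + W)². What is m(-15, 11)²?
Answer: 256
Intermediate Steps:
m(-15, 11)² = ((11 - 15)²)² = ((-4)²)² = 16² = 256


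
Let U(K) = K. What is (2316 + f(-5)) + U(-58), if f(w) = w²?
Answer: 2283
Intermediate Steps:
(2316 + f(-5)) + U(-58) = (2316 + (-5)²) - 58 = (2316 + 25) - 58 = 2341 - 58 = 2283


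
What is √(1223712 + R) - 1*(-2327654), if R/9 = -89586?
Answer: 2327654 + 3*√46382 ≈ 2.3283e+6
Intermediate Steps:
R = -806274 (R = 9*(-89586) = -806274)
√(1223712 + R) - 1*(-2327654) = √(1223712 - 806274) - 1*(-2327654) = √417438 + 2327654 = 3*√46382 + 2327654 = 2327654 + 3*√46382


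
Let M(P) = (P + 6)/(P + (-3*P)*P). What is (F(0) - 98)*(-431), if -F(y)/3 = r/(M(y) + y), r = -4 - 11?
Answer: 42238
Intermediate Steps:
M(P) = (6 + P)/(P - 3*P²)
r = -15
F(y) = 45/(y + (-6 - y)/(y*(-1 + 3*y))) (F(y) = -(-45)/((-6 - y)/(y*(-1 + 3*y)) + y) = -(-45)/(y + (-6 - y)/(y*(-1 + 3*y))) = 45/(y + (-6 - y)/(y*(-1 + 3*y))))
(F(0) - 98)*(-431) = (45*0*(-1 + 3*0)/(-6 - 1*0 + 0²*(-1 + 3*0)) - 98)*(-431) = (45*0*(-1 + 0)/(-6 + 0 + 0*(-1 + 0)) - 98)*(-431) = (45*0*(-1)/(-6 + 0 + 0*(-1)) - 98)*(-431) = (45*0*(-1)/(-6 + 0 + 0) - 98)*(-431) = (45*0*(-1)/(-6) - 98)*(-431) = (45*0*(-⅙)*(-1) - 98)*(-431) = (0 - 98)*(-431) = -98*(-431) = 42238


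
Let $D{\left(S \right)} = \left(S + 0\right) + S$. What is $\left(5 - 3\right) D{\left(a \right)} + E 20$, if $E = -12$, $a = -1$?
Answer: $-244$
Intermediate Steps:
$D{\left(S \right)} = 2 S$ ($D{\left(S \right)} = S + S = 2 S$)
$\left(5 - 3\right) D{\left(a \right)} + E 20 = \left(5 - 3\right) 2 \left(-1\right) - 240 = 2 \left(-2\right) - 240 = -4 - 240 = -244$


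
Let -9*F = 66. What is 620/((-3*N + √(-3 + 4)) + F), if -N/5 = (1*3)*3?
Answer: 930/193 ≈ 4.8186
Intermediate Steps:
F = -22/3 (F = -⅑*66 = -22/3 ≈ -7.3333)
N = -45 (N = -5*1*3*3 = -15*3 = -5*9 = -45)
620/((-3*N + √(-3 + 4)) + F) = 620/((-3*(-45) + √(-3 + 4)) - 22/3) = 620/((135 + √1) - 22/3) = 620/((135 + 1) - 22/3) = 620/(136 - 22/3) = 620/(386/3) = 620*(3/386) = 930/193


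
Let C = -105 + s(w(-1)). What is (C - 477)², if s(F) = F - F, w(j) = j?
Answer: 338724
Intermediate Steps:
s(F) = 0
C = -105 (C = -105 + 0 = -105)
(C - 477)² = (-105 - 477)² = (-582)² = 338724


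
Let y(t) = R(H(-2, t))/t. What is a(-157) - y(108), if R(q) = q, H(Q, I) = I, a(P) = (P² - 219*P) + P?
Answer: 58874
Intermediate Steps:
a(P) = P² - 218*P
y(t) = 1 (y(t) = t/t = 1)
a(-157) - y(108) = -157*(-218 - 157) - 1*1 = -157*(-375) - 1 = 58875 - 1 = 58874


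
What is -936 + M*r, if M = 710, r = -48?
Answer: -35016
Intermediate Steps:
-936 + M*r = -936 + 710*(-48) = -936 - 34080 = -35016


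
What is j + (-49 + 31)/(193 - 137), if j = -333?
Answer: -9333/28 ≈ -333.32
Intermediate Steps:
j + (-49 + 31)/(193 - 137) = -333 + (-49 + 31)/(193 - 137) = -333 - 18/56 = -333 - 18*1/56 = -333 - 9/28 = -9333/28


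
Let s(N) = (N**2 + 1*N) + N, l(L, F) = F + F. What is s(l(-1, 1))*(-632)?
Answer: -5056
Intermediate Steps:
l(L, F) = 2*F
s(N) = N**2 + 2*N (s(N) = (N**2 + N) + N = (N + N**2) + N = N**2 + 2*N)
s(l(-1, 1))*(-632) = ((2*1)*(2 + 2*1))*(-632) = (2*(2 + 2))*(-632) = (2*4)*(-632) = 8*(-632) = -5056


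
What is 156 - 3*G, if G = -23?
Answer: 225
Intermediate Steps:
156 - 3*G = 156 - 3*(-23) = 156 + 69 = 225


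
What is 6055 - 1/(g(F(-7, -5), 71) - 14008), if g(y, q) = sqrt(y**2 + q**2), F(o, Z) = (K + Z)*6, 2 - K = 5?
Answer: 1188092247553/196216719 + sqrt(7345)/196216719 ≈ 6055.0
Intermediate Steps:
K = -3 (K = 2 - 1*5 = 2 - 5 = -3)
F(o, Z) = -18 + 6*Z (F(o, Z) = (-3 + Z)*6 = -18 + 6*Z)
g(y, q) = sqrt(q**2 + y**2)
6055 - 1/(g(F(-7, -5), 71) - 14008) = 6055 - 1/(sqrt(71**2 + (-18 + 6*(-5))**2) - 14008) = 6055 - 1/(sqrt(5041 + (-18 - 30)**2) - 14008) = 6055 - 1/(sqrt(5041 + (-48)**2) - 14008) = 6055 - 1/(sqrt(5041 + 2304) - 14008) = 6055 - 1/(sqrt(7345) - 14008) = 6055 - 1/(-14008 + sqrt(7345))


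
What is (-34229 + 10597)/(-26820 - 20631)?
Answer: 23632/47451 ≈ 0.49803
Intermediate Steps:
(-34229 + 10597)/(-26820 - 20631) = -23632/(-47451) = -23632*(-1/47451) = 23632/47451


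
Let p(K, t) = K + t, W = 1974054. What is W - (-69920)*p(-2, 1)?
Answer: 1904134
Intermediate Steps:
W - (-69920)*p(-2, 1) = 1974054 - (-69920)*(-2 + 1) = 1974054 - (-69920)*(-1) = 1974054 - 1*69920 = 1974054 - 69920 = 1904134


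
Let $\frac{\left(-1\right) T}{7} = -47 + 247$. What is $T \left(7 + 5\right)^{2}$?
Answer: $-201600$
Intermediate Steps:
$T = -1400$ ($T = - 7 \left(-47 + 247\right) = \left(-7\right) 200 = -1400$)
$T \left(7 + 5\right)^{2} = - 1400 \left(7 + 5\right)^{2} = - 1400 \cdot 12^{2} = \left(-1400\right) 144 = -201600$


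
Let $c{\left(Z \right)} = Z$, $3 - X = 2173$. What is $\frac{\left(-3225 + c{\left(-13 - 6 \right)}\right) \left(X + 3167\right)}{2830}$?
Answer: $- \frac{1617134}{1415} \approx -1142.9$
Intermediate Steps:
$X = -2170$ ($X = 3 - 2173 = -2170$)
$\frac{\left(-3225 + c{\left(-13 - 6 \right)}\right) \left(X + 3167\right)}{2830} = \frac{\left(-3225 - 19\right) \left(-2170 + 3167\right)}{2830} = \left(-3225 - 19\right) 997 \cdot \frac{1}{2830} = \left(-3244\right) 997 \cdot \frac{1}{2830} = \left(-3234268\right) \frac{1}{2830} = - \frac{1617134}{1415}$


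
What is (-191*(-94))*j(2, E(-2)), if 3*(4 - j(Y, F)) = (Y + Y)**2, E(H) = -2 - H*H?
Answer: -71816/3 ≈ -23939.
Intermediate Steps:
E(H) = -2 - H**2
j(Y, F) = 4 - 4*Y**2/3 (j(Y, F) = 4 - (Y + Y)**2/3 = 4 - 4*Y**2/3)
(-191*(-94))*j(2, E(-2)) = (-191*(-94))*(4 - 4/3*2**2) = 17954*(4 - 4/3*4) = 17954*(4 - 16/3) = 17954*(-4/3) = -71816/3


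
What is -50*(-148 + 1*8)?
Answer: 7000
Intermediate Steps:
-50*(-148 + 1*8) = -50*(-148 + 8) = -50*(-140) = 7000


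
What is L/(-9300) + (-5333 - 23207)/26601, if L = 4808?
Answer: -32776634/20615775 ≈ -1.5899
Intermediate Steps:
L/(-9300) + (-5333 - 23207)/26601 = 4808/(-9300) + (-5333 - 23207)/26601 = 4808*(-1/9300) - 28540*1/26601 = -1202/2325 - 28540/26601 = -32776634/20615775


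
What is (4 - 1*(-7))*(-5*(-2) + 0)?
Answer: 110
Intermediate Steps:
(4 - 1*(-7))*(-5*(-2) + 0) = (4 + 7)*(10 + 0) = 11*10 = 110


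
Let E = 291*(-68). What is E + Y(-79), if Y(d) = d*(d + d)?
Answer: -7306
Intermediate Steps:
E = -19788
Y(d) = 2*d² (Y(d) = d*(2*d) = 2*d²)
E + Y(-79) = -19788 + 2*(-79)² = -19788 + 2*6241 = -19788 + 12482 = -7306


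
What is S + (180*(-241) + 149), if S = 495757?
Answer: 452526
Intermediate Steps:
S + (180*(-241) + 149) = 495757 + (180*(-241) + 149) = 495757 + (-43380 + 149) = 495757 - 43231 = 452526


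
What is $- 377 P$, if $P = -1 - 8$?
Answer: $3393$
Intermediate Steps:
$P = -9$ ($P = -1 - 8 = -9$)
$- 377 P = \left(-377\right) \left(-9\right) = 3393$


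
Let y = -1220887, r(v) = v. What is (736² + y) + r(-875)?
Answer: -680066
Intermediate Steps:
(736² + y) + r(-875) = (736² - 1220887) - 875 = (541696 - 1220887) - 875 = -679191 - 875 = -680066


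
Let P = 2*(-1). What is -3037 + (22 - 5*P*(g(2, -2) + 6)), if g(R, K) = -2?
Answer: -2975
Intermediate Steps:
P = -2
-3037 + (22 - 5*P*(g(2, -2) + 6)) = -3037 + (22 - (-10)*(-2 + 6)) = -3037 + (22 - (-10)*4) = -3037 + (22 - 5*(-8)) = -3037 + (22 + 40) = -3037 + 62 = -2975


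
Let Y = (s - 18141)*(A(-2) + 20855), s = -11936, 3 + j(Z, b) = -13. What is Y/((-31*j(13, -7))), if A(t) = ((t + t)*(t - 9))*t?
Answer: -624609059/496 ≈ -1.2593e+6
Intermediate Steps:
j(Z, b) = -16 (j(Z, b) = -3 - 13 = -16)
A(t) = 2*t²*(-9 + t) (A(t) = ((2*t)*(-9 + t))*t = (2*t*(-9 + t))*t = 2*t²*(-9 + t))
Y = -624609059 (Y = (-11936 - 18141)*(2*(-2)²*(-9 - 2) + 20855) = -30077*(2*4*(-11) + 20855) = -30077*(-88 + 20855) = -30077*20767 = -624609059)
Y/((-31*j(13, -7))) = -624609059/((-31*(-16))) = -624609059/496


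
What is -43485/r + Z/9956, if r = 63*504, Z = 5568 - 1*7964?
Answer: -42417871/26343576 ≈ -1.6102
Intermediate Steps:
Z = -2396 (Z = 5568 - 7964 = -2396)
r = 31752
-43485/r + Z/9956 = -43485/31752 - 2396/9956 = -43485*1/31752 - 2396*1/9956 = -14495/10584 - 599/2489 = -42417871/26343576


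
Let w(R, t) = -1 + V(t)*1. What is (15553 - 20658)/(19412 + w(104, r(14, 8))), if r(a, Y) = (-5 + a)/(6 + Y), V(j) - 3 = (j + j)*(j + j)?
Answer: -250145/951367 ≈ -0.26293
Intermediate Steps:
V(j) = 3 + 4*j² (V(j) = 3 + (j + j)*(j + j) = 3 + (2*j)*(2*j) = 3 + 4*j²)
r(a, Y) = (-5 + a)/(6 + Y)
w(R, t) = 2 + 4*t² (w(R, t) = -1 + (3 + 4*t²)*1 = -1 + (3 + 4*t²) = 2 + 4*t²)
(15553 - 20658)/(19412 + w(104, r(14, 8))) = (15553 - 20658)/(19412 + (2 + 4*((-5 + 14)/(6 + 8))²)) = -5105/(19412 + (2 + 4*(9/14)²)) = -5105/(19412 + (2 + 4*(81/196))) = -5105/(19412 + (2 + 81/49)) = -5105/(19412 + 179/49) = -5105/951367/49 = -5105*49/951367 = -250145/951367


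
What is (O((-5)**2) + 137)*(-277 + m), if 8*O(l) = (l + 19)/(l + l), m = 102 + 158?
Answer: -233087/100 ≈ -2330.9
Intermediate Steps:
m = 260
O(l) = (19 + l)/(16*l) (O(l) = ((l + 19)/(l + l))/8 = ((19 + l)/((2*l)))/8 = ((19 + l)*(1/(2*l)))/8 = ((19 + l)/(2*l))/8 = (19 + l)/(16*l))
(O((-5)**2) + 137)*(-277 + m) = ((19 + (-5)**2)/(16*((-5)**2)) + 137)*(-277 + 260) = ((1/16)*(19 + 25)/25 + 137)*(-17) = ((1/16)*(1/25)*44 + 137)*(-17) = (11/100 + 137)*(-17) = (13711/100)*(-17) = -233087/100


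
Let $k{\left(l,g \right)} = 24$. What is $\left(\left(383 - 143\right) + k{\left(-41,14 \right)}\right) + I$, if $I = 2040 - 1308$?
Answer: $996$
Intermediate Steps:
$I = 732$
$\left(\left(383 - 143\right) + k{\left(-41,14 \right)}\right) + I = \left(\left(383 - 143\right) + 24\right) + 732 = \left(240 + 24\right) + 732 = 264 + 732 = 996$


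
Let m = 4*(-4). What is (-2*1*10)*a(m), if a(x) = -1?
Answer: 20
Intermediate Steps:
m = -16
(-2*1*10)*a(m) = (-2*1*10)*(-1) = -2*10*(-1) = -20*(-1) = 20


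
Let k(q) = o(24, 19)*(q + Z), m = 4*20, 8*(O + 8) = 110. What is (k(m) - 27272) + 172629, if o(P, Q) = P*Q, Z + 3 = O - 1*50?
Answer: 160291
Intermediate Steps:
O = 23/4 (O = -8 + (1/8)*110 = -8 + 55/4 = 23/4 ≈ 5.7500)
Z = -189/4 (Z = -3 + (23/4 - 1*50) = -3 + (23/4 - 50) = -3 - 177/4 = -189/4 ≈ -47.250)
m = 80
k(q) = -21546 + 456*q (k(q) = (24*19)*(q - 189/4) = 456*(-189/4 + q) = -21546 + 456*q)
(k(m) - 27272) + 172629 = ((-21546 + 456*80) - 27272) + 172629 = ((-21546 + 36480) - 27272) + 172629 = (14934 - 27272) + 172629 = -12338 + 172629 = 160291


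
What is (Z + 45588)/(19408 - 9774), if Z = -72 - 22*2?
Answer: 22736/4817 ≈ 4.7199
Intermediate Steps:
Z = -116 (Z = -72 - 44 = -116)
(Z + 45588)/(19408 - 9774) = (-116 + 45588)/(19408 - 9774) = 45472/9634 = 45472*(1/9634) = 22736/4817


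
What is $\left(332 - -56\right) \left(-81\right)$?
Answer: $-31428$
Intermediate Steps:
$\left(332 - -56\right) \left(-81\right) = \left(332 + 56\right) \left(-81\right) = 388 \left(-81\right) = -31428$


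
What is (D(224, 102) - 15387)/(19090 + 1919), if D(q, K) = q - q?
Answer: -5129/7003 ≈ -0.73240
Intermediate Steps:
D(q, K) = 0
(D(224, 102) - 15387)/(19090 + 1919) = (0 - 15387)/(19090 + 1919) = -15387/21009 = -15387*1/21009 = -5129/7003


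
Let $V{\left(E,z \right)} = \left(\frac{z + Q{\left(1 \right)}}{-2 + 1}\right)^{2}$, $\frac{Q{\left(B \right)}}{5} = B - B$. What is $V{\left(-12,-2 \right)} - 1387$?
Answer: $-1383$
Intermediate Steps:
$Q{\left(B \right)} = 0$ ($Q{\left(B \right)} = 5 \left(B - B\right) = 5 \cdot 0 = 0$)
$V{\left(E,z \right)} = z^{2}$ ($V{\left(E,z \right)} = \left(\frac{z + 0}{-2 + 1}\right)^{2} = \left(\frac{z}{-1}\right)^{2} = \left(z \left(-1\right)\right)^{2} = \left(- z\right)^{2} = z^{2}$)
$V{\left(-12,-2 \right)} - 1387 = \left(-2\right)^{2} - 1387 = 4 - 1387 = -1383$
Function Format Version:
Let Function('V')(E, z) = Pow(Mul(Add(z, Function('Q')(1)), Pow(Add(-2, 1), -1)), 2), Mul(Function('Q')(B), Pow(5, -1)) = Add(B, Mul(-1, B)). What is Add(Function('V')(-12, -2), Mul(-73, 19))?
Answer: -1383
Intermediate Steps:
Function('Q')(B) = 0 (Function('Q')(B) = Mul(5, Add(B, Mul(-1, B))) = Mul(5, 0) = 0)
Function('V')(E, z) = Pow(z, 2) (Function('V')(E, z) = Pow(Mul(Add(z, 0), Pow(Add(-2, 1), -1)), 2) = Pow(Mul(z, Pow(-1, -1)), 2) = Pow(Mul(z, -1), 2) = Pow(Mul(-1, z), 2) = Pow(z, 2))
Add(Function('V')(-12, -2), Mul(-73, 19)) = Add(Pow(-2, 2), Mul(-73, 19)) = Add(4, -1387) = -1383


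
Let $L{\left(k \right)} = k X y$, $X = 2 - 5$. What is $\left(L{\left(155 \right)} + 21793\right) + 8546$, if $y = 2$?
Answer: $29409$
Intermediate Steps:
$X = -3$
$L{\left(k \right)} = - 6 k$ ($L{\left(k \right)} = k \left(-3\right) 2 = - 3 k 2 = - 6 k$)
$\left(L{\left(155 \right)} + 21793\right) + 8546 = \left(\left(-6\right) 155 + 21793\right) + 8546 = \left(-930 + 21793\right) + 8546 = 20863 + 8546 = 29409$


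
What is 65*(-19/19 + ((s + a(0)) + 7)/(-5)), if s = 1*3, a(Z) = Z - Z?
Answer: -195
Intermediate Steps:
a(Z) = 0
s = 3
65*(-19/19 + ((s + a(0)) + 7)/(-5)) = 65*(-19/19 + ((3 + 0) + 7)/(-5)) = 65*(-19*1/19 + (3 + 7)*(-⅕)) = 65*(-1 + 10*(-⅕)) = 65*(-1 - 2) = 65*(-3) = -195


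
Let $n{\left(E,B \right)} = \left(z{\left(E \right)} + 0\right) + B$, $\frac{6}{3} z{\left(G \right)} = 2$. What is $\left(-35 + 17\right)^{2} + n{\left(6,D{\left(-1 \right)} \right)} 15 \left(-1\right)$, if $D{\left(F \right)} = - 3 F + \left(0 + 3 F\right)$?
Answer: $309$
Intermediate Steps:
$z{\left(G \right)} = 1$ ($z{\left(G \right)} = \frac{1}{2} \cdot 2 = 1$)
$D{\left(F \right)} = 0$ ($D{\left(F \right)} = - 3 F + 3 F = 0$)
$n{\left(E,B \right)} = 1 + B$ ($n{\left(E,B \right)} = \left(1 + 0\right) + B = 1 + B$)
$\left(-35 + 17\right)^{2} + n{\left(6,D{\left(-1 \right)} \right)} 15 \left(-1\right) = \left(-35 + 17\right)^{2} + \left(1 + 0\right) 15 \left(-1\right) = \left(-18\right)^{2} + 1 \cdot 15 \left(-1\right) = 324 + 15 \left(-1\right) = 324 - 15 = 309$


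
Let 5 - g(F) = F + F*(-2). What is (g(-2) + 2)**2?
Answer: 25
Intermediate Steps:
g(F) = 5 + F (g(F) = 5 - (F + F*(-2)) = 5 - (F - 2*F) = 5 - (-1)*F = 5 + F)
(g(-2) + 2)**2 = ((5 - 2) + 2)**2 = (3 + 2)**2 = 5**2 = 25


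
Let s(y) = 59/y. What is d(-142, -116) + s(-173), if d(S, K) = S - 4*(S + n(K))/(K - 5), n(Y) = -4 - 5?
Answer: -3084117/20933 ≈ -147.33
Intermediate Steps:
n(Y) = -9
d(S, K) = S - 4*(-9 + S)/(-5 + K) (d(S, K) = S - 4*(S - 9)/(K - 5) = S - 4*(-9 + S)/(-5 + K))
d(-142, -116) + s(-173) = (36 - 9*(-142) - 116*(-142))/(-5 - 116) + 59/(-173) = (36 + 1278 + 16472)/(-121) + 59*(-1/173) = -1/121*17786 - 59/173 = -17786/121 - 59/173 = -3084117/20933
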